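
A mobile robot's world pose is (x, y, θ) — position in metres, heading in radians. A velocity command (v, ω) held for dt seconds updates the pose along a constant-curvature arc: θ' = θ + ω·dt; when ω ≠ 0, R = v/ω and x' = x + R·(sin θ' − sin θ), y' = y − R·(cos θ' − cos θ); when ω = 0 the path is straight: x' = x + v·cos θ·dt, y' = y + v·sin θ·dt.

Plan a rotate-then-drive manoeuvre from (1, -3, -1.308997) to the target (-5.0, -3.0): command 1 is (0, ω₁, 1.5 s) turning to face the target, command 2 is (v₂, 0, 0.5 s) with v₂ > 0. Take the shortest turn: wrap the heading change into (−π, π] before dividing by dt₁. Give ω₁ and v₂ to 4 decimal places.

heading to target = atan2(-3−-3, -5−1) = 3.1416
Δθ = wrap(3.1416 − -1.3090) = -1.8326; ω₁ = Δθ/dt₁ = -1.2217
distance = √((-5−1)² + (-3−-3)²) = 6.0000; v₂ = distance/dt₂ = 12.0000

ω₁ = -1.2217, v₂ = 12.0000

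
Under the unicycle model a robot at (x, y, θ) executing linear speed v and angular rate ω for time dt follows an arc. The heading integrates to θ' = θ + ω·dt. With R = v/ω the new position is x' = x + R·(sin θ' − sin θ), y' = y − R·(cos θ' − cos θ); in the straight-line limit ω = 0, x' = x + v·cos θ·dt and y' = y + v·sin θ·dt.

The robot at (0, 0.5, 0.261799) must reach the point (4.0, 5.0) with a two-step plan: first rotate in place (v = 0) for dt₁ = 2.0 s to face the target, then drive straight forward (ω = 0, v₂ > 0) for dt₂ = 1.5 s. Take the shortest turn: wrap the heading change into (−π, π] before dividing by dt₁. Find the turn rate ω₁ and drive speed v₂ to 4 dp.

heading to target = atan2(5−0.5, 4−0) = 0.8442
Δθ = wrap(0.8442 − 0.2618) = 0.5824; ω₁ = Δθ/dt₁ = 0.2912
distance = √((4−0)² + (5−0.5)²) = 6.0208; v₂ = distance/dt₂ = 4.0139

ω₁ = 0.2912, v₂ = 4.0139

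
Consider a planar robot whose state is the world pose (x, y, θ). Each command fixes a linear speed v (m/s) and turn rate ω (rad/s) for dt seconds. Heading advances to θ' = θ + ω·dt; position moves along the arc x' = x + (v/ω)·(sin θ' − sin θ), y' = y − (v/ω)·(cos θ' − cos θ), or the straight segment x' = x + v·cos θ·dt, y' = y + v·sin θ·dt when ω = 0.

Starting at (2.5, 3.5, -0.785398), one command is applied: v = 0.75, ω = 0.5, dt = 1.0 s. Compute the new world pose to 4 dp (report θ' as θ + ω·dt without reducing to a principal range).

(3.1384, 3.1213, -0.2854)

θ' = -0.7854 + 0.5·1.0 = -0.2854
R = v/ω = 0.75/0.5 = 1.5000
x' = 2.5 + 1.5000·(sin -0.2854 − sin -0.7854) = 3.1384
y' = 3.5 − 1.5000·(cos -0.2854 − cos -0.7854) = 3.1213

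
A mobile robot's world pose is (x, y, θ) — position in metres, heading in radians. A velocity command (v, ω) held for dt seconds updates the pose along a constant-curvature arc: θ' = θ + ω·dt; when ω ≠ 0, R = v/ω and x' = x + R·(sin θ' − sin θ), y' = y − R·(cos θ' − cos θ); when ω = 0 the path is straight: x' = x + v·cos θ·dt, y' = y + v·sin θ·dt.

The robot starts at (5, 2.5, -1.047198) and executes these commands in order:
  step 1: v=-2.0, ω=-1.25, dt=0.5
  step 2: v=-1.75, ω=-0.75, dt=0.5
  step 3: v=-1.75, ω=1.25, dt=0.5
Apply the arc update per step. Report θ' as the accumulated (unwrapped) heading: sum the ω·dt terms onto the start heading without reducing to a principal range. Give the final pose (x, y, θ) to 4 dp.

(5.1821, 5.1451, -1.4222)

step 1: θ'=-1.6722 (R=1.6000) → pose (4.7939, 3.4620, -1.6722)
step 2: θ'=-2.0472 (R=2.3333) → pose (5.0417, 4.2958, -2.0472)
step 3: θ'=-1.4222 (R=-1.4000) → pose (5.1821, 5.1451, -1.4222)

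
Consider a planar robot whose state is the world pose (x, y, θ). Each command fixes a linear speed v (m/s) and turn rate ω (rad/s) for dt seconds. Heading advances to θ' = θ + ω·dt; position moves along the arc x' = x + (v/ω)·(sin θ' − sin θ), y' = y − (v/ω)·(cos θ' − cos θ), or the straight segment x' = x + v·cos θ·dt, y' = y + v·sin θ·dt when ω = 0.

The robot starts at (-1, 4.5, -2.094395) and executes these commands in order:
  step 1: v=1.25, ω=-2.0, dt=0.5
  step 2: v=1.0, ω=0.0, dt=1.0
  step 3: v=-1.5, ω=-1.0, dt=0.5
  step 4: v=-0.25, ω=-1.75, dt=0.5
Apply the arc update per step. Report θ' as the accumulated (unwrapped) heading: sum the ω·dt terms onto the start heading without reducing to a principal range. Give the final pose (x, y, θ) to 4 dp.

(-1.7075, 3.8974, -4.4694)

step 1: θ'=-3.0944 (R=-0.6250) → pose (-1.5118, 4.1882, -3.0944)
step 2: θ'=-3.0944 (straight) → pose (-2.5107, 4.1410, -3.0944)
step 3: θ'=-3.5944 (R=1.5000) → pose (-1.7837, 3.9915, -3.5944)
step 4: θ'=-4.4694 (R=0.1429) → pose (-1.7075, 3.8974, -4.4694)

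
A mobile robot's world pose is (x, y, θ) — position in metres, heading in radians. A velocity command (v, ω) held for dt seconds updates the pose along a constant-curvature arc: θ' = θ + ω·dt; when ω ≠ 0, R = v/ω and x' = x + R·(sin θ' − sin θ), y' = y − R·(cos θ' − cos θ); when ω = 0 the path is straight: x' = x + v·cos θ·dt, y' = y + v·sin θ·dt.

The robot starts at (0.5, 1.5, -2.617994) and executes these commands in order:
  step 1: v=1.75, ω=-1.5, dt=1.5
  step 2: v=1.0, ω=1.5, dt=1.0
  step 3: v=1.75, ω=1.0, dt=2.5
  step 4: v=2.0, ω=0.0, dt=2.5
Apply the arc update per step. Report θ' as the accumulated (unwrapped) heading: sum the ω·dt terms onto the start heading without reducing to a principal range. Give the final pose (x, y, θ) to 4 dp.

(-0.2412, -3.2075, -0.8680)

step 1: θ'=-4.8680 (R=-1.1667) → pose (-1.2359, 2.6912, -4.8680)
step 2: θ'=-3.3680 (R=0.6667) → pose (-1.7449, 3.4441, -3.3680)
step 3: θ'=-0.8680 (R=1.7500) → pose (-3.4730, 0.6077, -0.8680)
step 4: θ'=-0.8680 (straight) → pose (-0.2412, -3.2075, -0.8680)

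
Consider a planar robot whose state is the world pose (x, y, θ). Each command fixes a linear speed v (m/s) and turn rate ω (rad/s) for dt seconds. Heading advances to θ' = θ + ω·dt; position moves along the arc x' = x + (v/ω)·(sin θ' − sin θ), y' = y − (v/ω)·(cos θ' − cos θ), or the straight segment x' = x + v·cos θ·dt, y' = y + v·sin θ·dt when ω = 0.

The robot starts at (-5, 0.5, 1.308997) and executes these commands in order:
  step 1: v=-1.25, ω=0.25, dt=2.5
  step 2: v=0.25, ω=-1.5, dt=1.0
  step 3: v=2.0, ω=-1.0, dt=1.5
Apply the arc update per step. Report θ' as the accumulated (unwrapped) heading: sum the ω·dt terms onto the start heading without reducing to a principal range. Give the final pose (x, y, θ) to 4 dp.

(-2.1669, -3.2073, -1.0660)

step 1: θ'=1.9340 (R=-5.0000) → pose (-4.8442, -2.5704, 1.9340)
step 2: θ'=0.4340 (R=-0.1667) → pose (-4.7585, -2.3600, 0.4340)
step 3: θ'=-1.0660 (R=-2.0000) → pose (-2.1669, -3.2073, -1.0660)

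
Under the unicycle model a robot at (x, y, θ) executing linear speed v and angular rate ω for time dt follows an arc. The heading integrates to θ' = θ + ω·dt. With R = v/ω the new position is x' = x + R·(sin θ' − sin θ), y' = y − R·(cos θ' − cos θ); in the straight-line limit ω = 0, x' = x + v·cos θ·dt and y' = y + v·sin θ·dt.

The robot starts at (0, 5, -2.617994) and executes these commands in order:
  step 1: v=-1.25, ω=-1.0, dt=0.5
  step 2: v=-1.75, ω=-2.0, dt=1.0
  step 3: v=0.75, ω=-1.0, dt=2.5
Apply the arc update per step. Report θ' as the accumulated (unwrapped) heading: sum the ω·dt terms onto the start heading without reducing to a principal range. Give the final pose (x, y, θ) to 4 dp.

(2.8385, 3.8265, -7.6180)

step 1: θ'=-3.1180 (R=1.2500) → pose (0.5955, 5.1671, -3.1180)
step 2: θ'=-5.1180 (R=0.8750) → pose (1.4202, 3.9471, -5.1180)
step 3: θ'=-7.6180 (R=-0.7500) → pose (2.8385, 3.8265, -7.6180)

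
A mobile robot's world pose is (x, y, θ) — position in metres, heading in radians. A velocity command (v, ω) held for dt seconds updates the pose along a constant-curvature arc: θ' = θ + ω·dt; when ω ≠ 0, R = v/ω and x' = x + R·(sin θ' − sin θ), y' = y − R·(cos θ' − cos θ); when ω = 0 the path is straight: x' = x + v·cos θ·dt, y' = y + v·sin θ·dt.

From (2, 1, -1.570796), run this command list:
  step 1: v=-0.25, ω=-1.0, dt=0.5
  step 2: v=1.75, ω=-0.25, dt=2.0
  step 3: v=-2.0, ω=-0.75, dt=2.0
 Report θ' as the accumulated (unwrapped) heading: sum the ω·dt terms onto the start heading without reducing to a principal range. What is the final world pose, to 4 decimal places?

step 1: θ'=-2.0708 (R=0.2500) → pose (2.0306, 1.1199, -2.0708)
step 2: θ'=-2.5708 (R=-7.0000) → pose (-0.3304, -1.4145, -2.5708)
step 3: θ'=-4.0708 (R=2.6667) → pose (3.2468, -2.0625, -4.0708)

(3.2468, -2.0625, -4.0708)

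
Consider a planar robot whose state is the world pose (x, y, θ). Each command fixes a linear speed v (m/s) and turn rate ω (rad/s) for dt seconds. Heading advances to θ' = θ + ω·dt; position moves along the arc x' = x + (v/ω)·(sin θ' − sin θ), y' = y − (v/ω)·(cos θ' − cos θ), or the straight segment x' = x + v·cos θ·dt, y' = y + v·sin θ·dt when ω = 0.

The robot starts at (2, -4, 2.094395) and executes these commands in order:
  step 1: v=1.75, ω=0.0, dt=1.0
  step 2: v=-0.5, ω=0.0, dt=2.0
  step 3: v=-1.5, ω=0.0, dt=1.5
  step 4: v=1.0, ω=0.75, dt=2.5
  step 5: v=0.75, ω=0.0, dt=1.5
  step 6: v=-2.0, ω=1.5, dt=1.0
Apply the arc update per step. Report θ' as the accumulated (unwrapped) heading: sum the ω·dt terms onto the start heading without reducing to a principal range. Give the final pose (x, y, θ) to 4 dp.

(-0.1604, -4.0746, 5.4694)

step 1: θ'=2.0944 (straight) → pose (1.1250, -2.4845, 2.0944)
step 2: θ'=2.0944 (straight) → pose (1.6250, -3.3505, 2.0944)
step 3: θ'=2.0944 (straight) → pose (2.7500, -5.2990, 2.0944)
step 4: θ'=3.9694 (R=1.3333) → pose (0.6134, -5.0637, 3.9694)
step 5: θ'=3.9694 (straight) → pose (-0.1477, -5.8922, 3.9694)
step 6: θ'=5.4694 (R=-1.3333) → pose (-0.1604, -4.0746, 5.4694)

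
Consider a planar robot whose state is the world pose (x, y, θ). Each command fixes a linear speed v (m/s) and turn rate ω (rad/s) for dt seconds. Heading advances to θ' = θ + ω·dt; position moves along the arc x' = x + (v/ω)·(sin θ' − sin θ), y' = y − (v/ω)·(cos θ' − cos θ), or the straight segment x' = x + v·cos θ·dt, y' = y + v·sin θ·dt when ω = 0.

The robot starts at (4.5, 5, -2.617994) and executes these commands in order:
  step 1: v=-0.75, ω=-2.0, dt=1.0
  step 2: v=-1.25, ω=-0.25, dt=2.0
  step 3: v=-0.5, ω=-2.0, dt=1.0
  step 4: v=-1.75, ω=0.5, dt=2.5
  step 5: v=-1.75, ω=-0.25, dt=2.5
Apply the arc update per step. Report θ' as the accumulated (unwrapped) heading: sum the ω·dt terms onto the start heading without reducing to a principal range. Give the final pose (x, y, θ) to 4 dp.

step 1: θ'=-4.6180 (R=0.3750) → pose (5.0608, 4.7106, -4.6180)
step 2: θ'=-5.1180 (R=5.0000) → pose (4.6774, 2.2664, -5.1180)
step 3: θ'=-7.1180 (R=0.2500) → pose (4.2624, 2.1973, -7.1180)
step 4: θ'=-5.8680 (R=-3.5000) → pose (0.2565, 3.0503, -5.8680)
step 5: θ'=-6.4930 (R=7.0000) → pose (-4.0249, 2.6090, -6.4930)

(-4.0249, 2.6090, -6.4930)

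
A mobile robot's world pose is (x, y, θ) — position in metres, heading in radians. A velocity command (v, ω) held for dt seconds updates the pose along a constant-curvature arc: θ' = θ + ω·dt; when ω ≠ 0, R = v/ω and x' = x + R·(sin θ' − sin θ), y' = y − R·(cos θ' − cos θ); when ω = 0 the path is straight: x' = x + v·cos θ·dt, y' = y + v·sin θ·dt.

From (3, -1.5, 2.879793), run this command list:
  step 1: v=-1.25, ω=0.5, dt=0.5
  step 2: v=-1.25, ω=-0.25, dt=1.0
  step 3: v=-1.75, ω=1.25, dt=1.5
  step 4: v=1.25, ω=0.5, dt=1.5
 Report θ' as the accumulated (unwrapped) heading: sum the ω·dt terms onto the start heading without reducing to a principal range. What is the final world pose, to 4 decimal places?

(7.3562, -2.0175, 5.5048)

step 1: θ'=3.1298 (R=-2.5000) → pose (3.6175, -1.5850, 3.1298)
step 2: θ'=2.8798 (R=5.0000) → pose (4.8526, -1.7550, 2.8798)
step 3: θ'=4.7548 (R=-1.4000) → pose (6.6137, -0.3434, 4.7548)
step 4: θ'=5.5048 (R=2.5000) → pose (7.3562, -2.0175, 5.5048)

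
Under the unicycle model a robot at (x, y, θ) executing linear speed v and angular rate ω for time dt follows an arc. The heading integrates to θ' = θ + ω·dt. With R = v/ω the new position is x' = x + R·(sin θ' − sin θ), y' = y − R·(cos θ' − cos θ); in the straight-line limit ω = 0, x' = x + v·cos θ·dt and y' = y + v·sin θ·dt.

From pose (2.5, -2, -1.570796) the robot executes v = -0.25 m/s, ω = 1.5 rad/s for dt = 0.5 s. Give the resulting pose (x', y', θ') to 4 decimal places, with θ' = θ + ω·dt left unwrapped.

(2.4553, -1.8864, -0.8208)

θ' = -1.5708 + 1.5·0.5 = -0.8208
R = v/ω = -0.25/1.5 = -0.1667
x' = 2.5 + -0.1667·(sin -0.8208 − sin -1.5708) = 2.4553
y' = -2 − -0.1667·(cos -0.8208 − cos -1.5708) = -1.8864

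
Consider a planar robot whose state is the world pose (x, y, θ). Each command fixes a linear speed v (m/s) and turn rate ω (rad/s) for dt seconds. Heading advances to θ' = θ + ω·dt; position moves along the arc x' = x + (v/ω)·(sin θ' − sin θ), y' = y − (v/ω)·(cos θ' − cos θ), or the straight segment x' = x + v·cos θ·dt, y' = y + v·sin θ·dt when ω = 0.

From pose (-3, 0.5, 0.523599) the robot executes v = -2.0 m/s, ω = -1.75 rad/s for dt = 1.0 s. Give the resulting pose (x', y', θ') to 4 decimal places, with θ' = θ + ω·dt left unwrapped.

θ' = 0.5236 + -1.75·1.0 = -1.2264
R = v/ω = -2.0/-1.75 = 1.1429
x' = -3 + 1.1429·(sin -1.2264 − sin 0.5236) = -4.6472
y' = 0.5 − 1.1429·(cos -1.2264 − cos 0.5236) = 1.1039

(-4.6472, 1.1039, -1.2264)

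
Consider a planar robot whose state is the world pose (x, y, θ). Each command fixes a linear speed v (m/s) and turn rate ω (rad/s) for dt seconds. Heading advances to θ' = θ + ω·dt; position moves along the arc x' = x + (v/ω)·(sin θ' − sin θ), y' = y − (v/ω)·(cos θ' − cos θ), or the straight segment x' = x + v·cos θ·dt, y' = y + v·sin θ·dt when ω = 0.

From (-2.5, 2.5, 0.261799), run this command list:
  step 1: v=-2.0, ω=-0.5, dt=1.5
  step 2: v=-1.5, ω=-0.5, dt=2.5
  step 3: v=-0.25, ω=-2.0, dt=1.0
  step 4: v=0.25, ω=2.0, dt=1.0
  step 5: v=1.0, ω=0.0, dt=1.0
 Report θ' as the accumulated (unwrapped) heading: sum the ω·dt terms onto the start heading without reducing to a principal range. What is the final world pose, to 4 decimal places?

step 1: θ'=-0.4882 (R=4.0000) → pose (-5.4114, 2.8310, -0.4882)
step 2: θ'=-1.7382 (R=3.0000) → pose (-6.9624, 5.9804, -1.7382)
step 3: θ'=-3.7382 (R=0.1250) → pose (-6.7689, 6.0630, -3.7382)
step 4: θ'=-1.7382 (R=0.1250) → pose (-6.9624, 5.9804, -1.7382)
step 5: θ'=-1.7382 (straight) → pose (-7.1290, 4.9944, -1.7382)

(-7.1290, 4.9944, -1.7382)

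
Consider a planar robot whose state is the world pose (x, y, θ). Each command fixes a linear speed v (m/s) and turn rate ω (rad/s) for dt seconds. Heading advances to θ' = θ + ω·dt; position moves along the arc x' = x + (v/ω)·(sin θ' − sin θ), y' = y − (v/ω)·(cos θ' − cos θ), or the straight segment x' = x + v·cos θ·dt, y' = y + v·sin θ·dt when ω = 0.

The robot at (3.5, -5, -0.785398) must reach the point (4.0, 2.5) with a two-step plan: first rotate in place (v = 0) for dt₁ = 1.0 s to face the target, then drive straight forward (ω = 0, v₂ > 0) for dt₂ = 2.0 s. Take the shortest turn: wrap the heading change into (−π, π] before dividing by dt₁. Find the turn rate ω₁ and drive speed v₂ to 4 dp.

ω₁ = 2.2896, v₂ = 3.7583

heading to target = atan2(2.5−-5, 4−3.5) = 1.5042
Δθ = wrap(1.5042 − -0.7854) = 2.2896; ω₁ = Δθ/dt₁ = 2.2896
distance = √((4−3.5)² + (2.5−-5)²) = 7.5166; v₂ = distance/dt₂ = 3.7583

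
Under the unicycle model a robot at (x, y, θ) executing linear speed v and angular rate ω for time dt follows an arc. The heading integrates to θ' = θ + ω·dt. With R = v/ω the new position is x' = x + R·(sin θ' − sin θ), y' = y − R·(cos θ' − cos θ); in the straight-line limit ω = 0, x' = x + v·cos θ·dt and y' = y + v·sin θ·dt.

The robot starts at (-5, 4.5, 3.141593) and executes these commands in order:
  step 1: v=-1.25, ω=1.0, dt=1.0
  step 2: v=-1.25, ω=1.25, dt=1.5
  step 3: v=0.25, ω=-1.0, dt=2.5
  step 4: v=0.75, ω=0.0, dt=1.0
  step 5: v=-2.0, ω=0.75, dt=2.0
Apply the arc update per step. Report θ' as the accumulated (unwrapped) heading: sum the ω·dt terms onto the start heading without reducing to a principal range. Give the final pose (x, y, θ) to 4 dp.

step 1: θ'=4.1416 (R=-1.2500) → pose (-3.9482, 5.0746, 4.1416)
step 2: θ'=6.0166 (R=-1.0000) → pose (-4.5262, 6.5796, 6.0166)
step 3: θ'=3.5166 (R=-0.2500) → pose (-4.5005, 6.1058, 3.5166)
step 4: θ'=3.5166 (straight) → pose (-5.1984, 5.8311, 3.5166)
step 5: θ'=5.0166 (R=-2.6667) → pose (-3.6309, 9.1112, 5.0166)

(-3.6309, 9.1112, 5.0166)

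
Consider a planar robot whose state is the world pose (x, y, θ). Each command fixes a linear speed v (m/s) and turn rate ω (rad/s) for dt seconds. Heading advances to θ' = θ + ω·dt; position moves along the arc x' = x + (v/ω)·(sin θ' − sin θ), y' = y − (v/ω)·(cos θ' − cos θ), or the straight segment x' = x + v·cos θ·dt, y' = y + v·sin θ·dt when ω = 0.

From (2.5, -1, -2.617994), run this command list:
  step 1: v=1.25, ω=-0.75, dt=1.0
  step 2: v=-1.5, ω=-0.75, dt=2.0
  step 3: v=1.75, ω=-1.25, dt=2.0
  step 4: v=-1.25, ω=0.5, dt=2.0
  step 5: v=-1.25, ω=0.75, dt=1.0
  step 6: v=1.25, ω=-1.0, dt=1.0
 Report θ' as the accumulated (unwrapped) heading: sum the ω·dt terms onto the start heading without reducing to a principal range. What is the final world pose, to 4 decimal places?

(3.4540, -1.8317, -6.6180)

step 1: θ'=-3.3680 (R=-1.6667) → pose (1.2925, -1.1808, -3.3680)
step 2: θ'=-4.8680 (R=2.0000) → pose (2.8194, -3.4397, -4.8680)
step 3: θ'=-7.3680 (R=-1.4000) → pose (5.4404, -3.0027, -7.3680)
step 4: θ'=-6.3680 (R=-2.5000) → pose (3.4417, -1.6794, -6.3680)
step 5: θ'=-5.6180 (R=-1.6667) → pose (2.2718, -2.0288, -5.6180)
step 6: θ'=-6.6180 (R=-1.2500) → pose (3.4540, -1.8317, -6.6180)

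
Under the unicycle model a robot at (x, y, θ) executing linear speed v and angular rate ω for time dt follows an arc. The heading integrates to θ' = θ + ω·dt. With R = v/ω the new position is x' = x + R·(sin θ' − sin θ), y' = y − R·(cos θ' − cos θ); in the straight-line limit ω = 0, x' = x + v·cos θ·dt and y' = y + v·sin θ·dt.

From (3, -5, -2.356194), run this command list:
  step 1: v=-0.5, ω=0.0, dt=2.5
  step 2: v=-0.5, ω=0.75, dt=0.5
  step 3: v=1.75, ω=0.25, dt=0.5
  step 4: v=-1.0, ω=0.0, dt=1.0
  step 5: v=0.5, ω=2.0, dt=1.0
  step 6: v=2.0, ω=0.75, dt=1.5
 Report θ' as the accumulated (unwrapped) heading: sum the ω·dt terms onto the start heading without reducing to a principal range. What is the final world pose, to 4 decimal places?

step 1: θ'=-2.3562 (straight) → pose (3.8839, -4.1161, -2.3562)
step 2: θ'=-1.9812 (R=-0.6667) → pose (4.0238, -3.9107, -1.9812)
step 3: θ'=-1.8562 (R=7.0000) → pose (3.7257, -4.7327, -1.8562)
step 4: θ'=-1.8562 (straight) → pose (4.0072, -3.7732, -1.8562)
step 5: θ'=0.1438 (R=0.2500) → pose (4.2829, -4.0910, 0.1438)
step 6: θ'=1.2688 (R=2.6667) → pose (6.4468, -2.2450, 1.2688)

(6.4468, -2.2450, 1.2688)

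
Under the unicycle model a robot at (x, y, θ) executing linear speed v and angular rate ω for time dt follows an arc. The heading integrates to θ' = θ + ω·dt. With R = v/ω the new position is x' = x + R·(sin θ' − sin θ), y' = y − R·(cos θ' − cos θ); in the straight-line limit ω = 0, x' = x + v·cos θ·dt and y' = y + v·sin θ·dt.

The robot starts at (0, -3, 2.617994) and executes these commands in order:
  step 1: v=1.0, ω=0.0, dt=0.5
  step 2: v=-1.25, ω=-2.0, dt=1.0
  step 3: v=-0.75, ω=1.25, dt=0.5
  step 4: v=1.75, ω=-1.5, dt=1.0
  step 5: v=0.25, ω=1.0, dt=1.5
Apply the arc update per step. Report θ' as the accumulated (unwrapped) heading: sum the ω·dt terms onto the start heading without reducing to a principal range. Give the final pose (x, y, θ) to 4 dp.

step 1: θ'=2.6180 (straight) → pose (-0.4330, -2.7500, 2.6180)
step 2: θ'=0.6180 (R=0.6250) → pose (-0.3834, -3.8007, 0.6180)
step 3: θ'=1.2430 (R=-0.6000) → pose (-0.6038, -4.0965, 1.2430)
step 4: θ'=-0.2570 (R=-1.1667) → pose (0.7973, -3.3438, -0.2570)
step 5: θ'=1.2430 (R=0.2500) → pose (1.0975, -3.1825, 1.2430)

(1.0975, -3.1825, 1.2430)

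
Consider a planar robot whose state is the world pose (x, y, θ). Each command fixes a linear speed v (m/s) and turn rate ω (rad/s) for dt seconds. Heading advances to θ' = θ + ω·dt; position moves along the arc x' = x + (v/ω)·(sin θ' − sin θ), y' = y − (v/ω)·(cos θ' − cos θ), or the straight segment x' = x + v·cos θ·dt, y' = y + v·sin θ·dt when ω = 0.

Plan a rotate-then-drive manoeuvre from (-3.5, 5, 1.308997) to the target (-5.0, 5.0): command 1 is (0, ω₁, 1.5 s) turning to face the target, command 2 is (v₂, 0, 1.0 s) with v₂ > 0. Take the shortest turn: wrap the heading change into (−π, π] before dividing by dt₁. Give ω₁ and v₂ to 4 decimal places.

heading to target = atan2(5−5, -5−-3.5) = 3.1416
Δθ = wrap(3.1416 − 1.3090) = 1.8326; ω₁ = Δθ/dt₁ = 1.2217
distance = √((-5−-3.5)² + (5−5)²) = 1.5000; v₂ = distance/dt₂ = 1.5000

ω₁ = 1.2217, v₂ = 1.5000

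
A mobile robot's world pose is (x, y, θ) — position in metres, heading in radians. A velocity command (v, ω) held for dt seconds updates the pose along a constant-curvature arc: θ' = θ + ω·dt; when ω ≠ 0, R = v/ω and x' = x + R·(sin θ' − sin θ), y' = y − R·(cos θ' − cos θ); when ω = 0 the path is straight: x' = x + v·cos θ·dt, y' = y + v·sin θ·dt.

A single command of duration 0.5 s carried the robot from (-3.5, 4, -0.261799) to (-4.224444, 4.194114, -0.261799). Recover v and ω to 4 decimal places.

Δθ = -0.261799 − -0.261799 = 0.000000
ω = Δθ/dt = 0.000000/0.5 = 0.0000
ω = 0 → v = (Δx·cos θ + Δy·sin θ)/dt = -1.5000

v = -1.5000, ω = 0.0000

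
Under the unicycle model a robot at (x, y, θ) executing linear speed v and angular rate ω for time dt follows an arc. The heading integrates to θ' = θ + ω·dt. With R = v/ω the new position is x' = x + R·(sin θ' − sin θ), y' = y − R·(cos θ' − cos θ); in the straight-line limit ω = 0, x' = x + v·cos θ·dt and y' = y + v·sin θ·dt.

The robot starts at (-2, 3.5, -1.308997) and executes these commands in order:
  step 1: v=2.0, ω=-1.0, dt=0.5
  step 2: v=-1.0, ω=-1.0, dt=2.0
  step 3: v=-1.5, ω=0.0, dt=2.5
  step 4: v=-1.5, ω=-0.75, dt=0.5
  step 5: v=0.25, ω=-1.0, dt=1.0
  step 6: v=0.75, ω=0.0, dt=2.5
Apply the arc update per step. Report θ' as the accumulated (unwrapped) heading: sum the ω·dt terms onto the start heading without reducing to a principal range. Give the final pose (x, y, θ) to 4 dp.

step 1: θ'=-1.8090 (R=-2.0000) → pose (-1.9883, 2.5105, -1.8090)
step 2: θ'=-3.8090 (R=1.0000) → pose (-0.3976, 3.0599, -3.8090)
step 3: θ'=-3.8090 (straight) → pose (2.5478, 0.7389, -3.8090)
step 4: θ'=-4.1840 (R=2.0000) → pose (3.0371, 0.1763, -4.1840)
step 5: θ'=-5.1840 (R=-0.2500) → pose (3.0303, 0.4159, -5.1840)
step 6: θ'=-5.1840 (straight) → pose (3.8821, 2.0862, -5.1840)

(3.8821, 2.0862, -5.1840)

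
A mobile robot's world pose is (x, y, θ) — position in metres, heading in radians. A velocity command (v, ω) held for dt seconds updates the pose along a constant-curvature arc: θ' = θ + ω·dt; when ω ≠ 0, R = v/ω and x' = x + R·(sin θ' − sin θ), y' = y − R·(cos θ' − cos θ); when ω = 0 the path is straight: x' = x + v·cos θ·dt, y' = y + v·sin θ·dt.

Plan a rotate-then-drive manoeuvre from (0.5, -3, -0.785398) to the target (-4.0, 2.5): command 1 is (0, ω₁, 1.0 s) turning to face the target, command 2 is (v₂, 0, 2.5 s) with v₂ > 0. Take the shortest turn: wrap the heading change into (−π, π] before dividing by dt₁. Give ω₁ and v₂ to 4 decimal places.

heading to target = atan2(2.5−-3, -4−0.5) = 2.2565
Δθ = wrap(2.2565 − -0.7854) = 3.0419; ω₁ = Δθ/dt₁ = 3.0419
distance = √((-4−0.5)² + (2.5−-3)²) = 7.1063; v₂ = distance/dt₂ = 2.8425

ω₁ = 3.0419, v₂ = 2.8425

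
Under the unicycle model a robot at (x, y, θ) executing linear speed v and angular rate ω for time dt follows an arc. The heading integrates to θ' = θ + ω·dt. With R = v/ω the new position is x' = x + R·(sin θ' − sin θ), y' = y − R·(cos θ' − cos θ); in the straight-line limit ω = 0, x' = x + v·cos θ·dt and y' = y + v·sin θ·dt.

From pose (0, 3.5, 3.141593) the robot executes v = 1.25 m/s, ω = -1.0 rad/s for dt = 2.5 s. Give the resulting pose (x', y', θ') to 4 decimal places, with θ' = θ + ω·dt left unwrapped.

θ' = 3.1416 + -1.0·2.5 = 0.6416
R = v/ω = 1.25/-1.0 = -1.2500
x' = 0 + -1.2500·(sin 0.6416 − sin 3.1416) = -0.7481
y' = 3.5 − -1.2500·(cos 0.6416 − cos 3.1416) = 5.7514

(-0.7481, 5.7514, 0.6416)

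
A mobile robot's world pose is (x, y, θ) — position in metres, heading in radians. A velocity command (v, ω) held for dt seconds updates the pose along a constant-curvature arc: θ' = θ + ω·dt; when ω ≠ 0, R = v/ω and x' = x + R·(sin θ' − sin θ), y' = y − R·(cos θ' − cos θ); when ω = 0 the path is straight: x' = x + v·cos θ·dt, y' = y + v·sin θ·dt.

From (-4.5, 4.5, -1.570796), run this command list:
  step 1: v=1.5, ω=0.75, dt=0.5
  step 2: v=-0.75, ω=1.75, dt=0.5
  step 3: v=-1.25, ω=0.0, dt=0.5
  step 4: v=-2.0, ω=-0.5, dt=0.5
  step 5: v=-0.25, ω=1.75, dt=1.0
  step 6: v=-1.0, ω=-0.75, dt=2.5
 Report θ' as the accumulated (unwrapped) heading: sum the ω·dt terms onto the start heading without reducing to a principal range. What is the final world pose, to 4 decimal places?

step 1: θ'=-1.1958 (R=2.0000) → pose (-4.3610, 3.7675, -1.1958)
step 2: θ'=-0.3208 (R=-0.4286) → pose (-4.6247, 4.0172, -0.3208)
step 3: θ'=-0.3208 (straight) → pose (-5.2178, 4.2143, -0.3208)
step 4: θ'=-0.5708 (R=4.0000) → pose (-6.1177, 4.6443, -0.5708)
step 5: θ'=1.1792 (R=-0.1429) → pose (-6.3269, 4.5786, 1.1792)
step 6: θ'=-0.6958 (R=1.3333) → pose (-8.4140, 4.0641, -0.6958)

(-8.4140, 4.0641, -0.6958)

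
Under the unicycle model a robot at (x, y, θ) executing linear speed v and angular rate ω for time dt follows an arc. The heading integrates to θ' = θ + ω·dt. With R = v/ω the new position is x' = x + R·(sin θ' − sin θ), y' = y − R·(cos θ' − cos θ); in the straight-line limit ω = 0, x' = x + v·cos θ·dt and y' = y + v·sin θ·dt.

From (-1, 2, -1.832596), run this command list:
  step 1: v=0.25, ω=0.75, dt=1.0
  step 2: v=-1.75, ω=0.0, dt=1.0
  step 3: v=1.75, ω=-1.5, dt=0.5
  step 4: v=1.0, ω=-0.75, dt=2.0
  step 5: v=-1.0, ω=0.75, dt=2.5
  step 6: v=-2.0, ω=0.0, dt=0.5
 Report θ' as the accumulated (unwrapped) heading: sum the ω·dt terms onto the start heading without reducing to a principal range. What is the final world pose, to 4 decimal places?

(-1.7728, 3.9431, -1.4576)

step 1: θ'=-1.0826 (R=0.3333) → pose (-0.9724, 1.7574, -1.0826)
step 2: θ'=-1.0826 (straight) → pose (-1.7932, 3.3029, -1.0826)
step 3: θ'=-1.8326 (R=-1.1667) → pose (-1.6967, 2.4538, -1.8326)
step 4: θ'=-3.3326 (R=-1.3333) → pose (-3.2377, 1.4898, -3.3326)
step 5: θ'=-1.4576 (R=-1.3333) → pose (-1.6598, 2.9495, -1.4576)
step 6: θ'=-1.4576 (straight) → pose (-1.7728, 3.9431, -1.4576)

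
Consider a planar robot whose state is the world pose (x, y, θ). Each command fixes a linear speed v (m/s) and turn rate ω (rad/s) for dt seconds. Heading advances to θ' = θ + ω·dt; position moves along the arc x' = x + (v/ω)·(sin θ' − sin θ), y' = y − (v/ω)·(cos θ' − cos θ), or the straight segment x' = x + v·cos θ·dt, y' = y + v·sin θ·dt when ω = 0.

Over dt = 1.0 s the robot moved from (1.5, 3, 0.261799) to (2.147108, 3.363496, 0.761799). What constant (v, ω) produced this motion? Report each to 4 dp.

v = 0.7500, ω = 0.5000

Δθ = 0.761799 − 0.261799 = 0.500000
ω = Δθ/dt = 0.500000/1.0 = 0.5000
R = Δx/(sin θ' − sin θ) = 1.5000
v = R·ω = 1.5000·0.5000 = 0.7500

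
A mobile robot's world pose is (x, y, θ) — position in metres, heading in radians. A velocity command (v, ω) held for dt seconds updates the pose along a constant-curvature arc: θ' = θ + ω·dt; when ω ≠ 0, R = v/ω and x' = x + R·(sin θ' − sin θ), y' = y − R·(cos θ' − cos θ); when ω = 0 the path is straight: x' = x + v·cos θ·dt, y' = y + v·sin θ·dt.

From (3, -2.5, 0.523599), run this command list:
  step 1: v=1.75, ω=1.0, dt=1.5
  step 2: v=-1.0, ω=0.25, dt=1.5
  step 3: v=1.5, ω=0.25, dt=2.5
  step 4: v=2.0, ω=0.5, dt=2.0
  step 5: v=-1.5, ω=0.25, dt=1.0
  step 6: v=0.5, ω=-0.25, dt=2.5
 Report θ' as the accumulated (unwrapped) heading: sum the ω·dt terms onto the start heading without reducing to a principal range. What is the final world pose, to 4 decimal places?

(-2.3619, -0.9390, 3.6486)

step 1: θ'=2.0236 (R=1.7500) → pose (3.6986, -0.2189, 2.0236)
step 2: θ'=2.3986 (R=-4.0000) → pose (4.5896, -1.4147, 2.3986)
step 3: θ'=3.0236 (R=6.0000) → pose (1.2369, 0.1249, 3.0236)
step 4: θ'=4.0236 (R=4.0000) → pose (-2.3220, -1.3049, 4.0236)
step 5: θ'=4.2736 (R=-6.0000) → pose (-1.5225, -0.0403, 4.2736)
step 6: θ'=3.6486 (R=-2.0000) → pose (-2.3619, -0.9390, 3.6486)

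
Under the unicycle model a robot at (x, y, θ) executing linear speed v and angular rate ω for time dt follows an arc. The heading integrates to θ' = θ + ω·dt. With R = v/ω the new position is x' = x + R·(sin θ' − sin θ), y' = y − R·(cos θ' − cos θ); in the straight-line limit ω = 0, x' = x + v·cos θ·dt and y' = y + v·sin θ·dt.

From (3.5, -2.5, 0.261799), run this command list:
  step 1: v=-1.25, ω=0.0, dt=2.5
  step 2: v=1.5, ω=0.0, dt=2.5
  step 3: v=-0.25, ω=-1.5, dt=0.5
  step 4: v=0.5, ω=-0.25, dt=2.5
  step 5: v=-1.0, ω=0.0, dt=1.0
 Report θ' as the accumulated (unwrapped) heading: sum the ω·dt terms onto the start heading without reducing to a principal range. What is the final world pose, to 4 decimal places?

(4.3968, -2.3101, -1.1132)

step 1: θ'=0.2618 (straight) → pose (0.4815, -3.3088, 0.2618)
step 2: θ'=0.2618 (straight) → pose (4.1037, -2.3382, 0.2618)
step 3: θ'=-0.4882 (R=0.1667) → pose (3.9824, -2.3244, -0.4882)
step 4: θ'=-1.1132 (R=-2.0000) → pose (4.8386, -3.2072, -1.1132)
step 5: θ'=-1.1132 (straight) → pose (4.3968, -2.3101, -1.1132)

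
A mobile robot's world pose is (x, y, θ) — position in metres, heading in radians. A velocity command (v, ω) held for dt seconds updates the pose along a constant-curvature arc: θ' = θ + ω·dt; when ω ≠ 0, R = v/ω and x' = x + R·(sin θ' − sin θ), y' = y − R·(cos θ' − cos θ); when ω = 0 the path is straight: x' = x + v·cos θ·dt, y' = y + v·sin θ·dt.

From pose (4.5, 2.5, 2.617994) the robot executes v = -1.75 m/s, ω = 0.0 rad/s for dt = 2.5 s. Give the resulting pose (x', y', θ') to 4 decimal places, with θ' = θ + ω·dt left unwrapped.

(8.2889, 0.3125, 2.6180)

θ' = 2.6180 + 0.0·2.5 = 2.6180
ω = 0 → straight: x' = 4.5 + -1.75·cos(2.6180)·2.5 = 8.2889
y' = 2.5 + -1.75·sin(2.6180)·2.5 = 0.3125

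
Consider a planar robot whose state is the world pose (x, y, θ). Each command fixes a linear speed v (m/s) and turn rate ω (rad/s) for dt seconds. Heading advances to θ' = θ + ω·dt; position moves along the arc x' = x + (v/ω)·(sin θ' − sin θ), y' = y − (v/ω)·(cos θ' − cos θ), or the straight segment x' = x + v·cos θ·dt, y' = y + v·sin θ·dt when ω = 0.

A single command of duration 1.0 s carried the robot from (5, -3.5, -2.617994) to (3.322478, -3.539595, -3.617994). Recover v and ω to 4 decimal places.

v = 1.7500, ω = -1.0000

Δθ = -3.617994 − -2.617994 = -1.000000
ω = Δθ/dt = -1.000000/1.0 = -1.0000
R = Δx/(sin θ' − sin θ) = -1.7500
v = R·ω = -1.7500·-1.0000 = 1.7500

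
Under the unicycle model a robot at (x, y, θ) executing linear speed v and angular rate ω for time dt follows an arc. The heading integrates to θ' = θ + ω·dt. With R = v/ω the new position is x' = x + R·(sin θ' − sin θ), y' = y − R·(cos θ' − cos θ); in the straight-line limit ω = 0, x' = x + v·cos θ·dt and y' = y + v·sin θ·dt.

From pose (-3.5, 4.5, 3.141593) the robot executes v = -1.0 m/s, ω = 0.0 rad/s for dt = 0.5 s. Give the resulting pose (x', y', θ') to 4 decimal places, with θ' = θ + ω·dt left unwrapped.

(-3.0000, 4.5000, 3.1416)

θ' = 3.1416 + 0.0·0.5 = 3.1416
ω = 0 → straight: x' = -3.5 + -1.0·cos(3.1416)·0.5 = -3.0000
y' = 4.5 + -1.0·sin(3.1416)·0.5 = 4.5000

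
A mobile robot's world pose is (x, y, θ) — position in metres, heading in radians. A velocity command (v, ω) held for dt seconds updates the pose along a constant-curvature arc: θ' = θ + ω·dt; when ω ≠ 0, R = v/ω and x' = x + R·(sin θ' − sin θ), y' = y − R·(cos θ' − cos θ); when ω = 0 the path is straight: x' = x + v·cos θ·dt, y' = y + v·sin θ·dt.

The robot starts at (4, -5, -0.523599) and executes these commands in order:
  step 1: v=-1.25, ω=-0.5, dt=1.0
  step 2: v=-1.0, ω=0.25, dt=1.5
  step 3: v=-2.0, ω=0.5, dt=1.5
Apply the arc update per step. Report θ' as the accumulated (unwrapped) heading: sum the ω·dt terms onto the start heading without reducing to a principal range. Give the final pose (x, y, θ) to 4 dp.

step 1: θ'=-1.0236 (R=2.5000) → pose (3.1150, -4.1357, -1.0236)
step 2: θ'=-0.6486 (R=-4.0000) → pose (2.1154, -3.0291, -0.6486)
step 3: θ'=0.1014 (R=-4.0000) → pose (-0.7058, -2.2374, 0.1014)

(-0.7058, -2.2374, 0.1014)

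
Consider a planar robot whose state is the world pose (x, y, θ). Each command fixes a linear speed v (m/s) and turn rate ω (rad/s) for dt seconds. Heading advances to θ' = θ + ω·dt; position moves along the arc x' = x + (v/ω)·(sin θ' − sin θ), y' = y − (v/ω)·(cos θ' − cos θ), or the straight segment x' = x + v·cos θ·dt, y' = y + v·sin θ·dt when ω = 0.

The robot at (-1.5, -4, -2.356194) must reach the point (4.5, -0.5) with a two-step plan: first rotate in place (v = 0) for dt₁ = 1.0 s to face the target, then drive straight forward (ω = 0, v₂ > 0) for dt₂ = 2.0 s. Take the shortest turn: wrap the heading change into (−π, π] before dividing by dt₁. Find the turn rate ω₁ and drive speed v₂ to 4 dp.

heading to target = atan2(-0.5−-4, 4.5−-1.5) = 0.5281
Δθ = wrap(0.5281 − -2.3562) = 2.8843; ω₁ = Δθ/dt₁ = 2.8843
distance = √((4.5−-1.5)² + (-0.5−-4)²) = 6.9462; v₂ = distance/dt₂ = 3.4731

ω₁ = 2.8843, v₂ = 3.4731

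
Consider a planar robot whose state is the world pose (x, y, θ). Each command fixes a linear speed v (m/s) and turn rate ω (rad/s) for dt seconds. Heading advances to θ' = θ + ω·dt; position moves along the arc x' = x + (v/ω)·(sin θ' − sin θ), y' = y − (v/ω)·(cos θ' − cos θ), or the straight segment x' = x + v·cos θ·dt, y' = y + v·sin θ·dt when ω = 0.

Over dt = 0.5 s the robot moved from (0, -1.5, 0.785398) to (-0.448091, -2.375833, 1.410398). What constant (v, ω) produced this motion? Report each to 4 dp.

Δθ = 1.410398 − 0.785398 = 0.625000
ω = Δθ/dt = 0.625000/0.5 = 1.2500
R = −Δy/(cos θ' − cos θ) = -1.6000
v = R·ω = -1.6000·1.2500 = -2.0000

v = -2.0000, ω = 1.2500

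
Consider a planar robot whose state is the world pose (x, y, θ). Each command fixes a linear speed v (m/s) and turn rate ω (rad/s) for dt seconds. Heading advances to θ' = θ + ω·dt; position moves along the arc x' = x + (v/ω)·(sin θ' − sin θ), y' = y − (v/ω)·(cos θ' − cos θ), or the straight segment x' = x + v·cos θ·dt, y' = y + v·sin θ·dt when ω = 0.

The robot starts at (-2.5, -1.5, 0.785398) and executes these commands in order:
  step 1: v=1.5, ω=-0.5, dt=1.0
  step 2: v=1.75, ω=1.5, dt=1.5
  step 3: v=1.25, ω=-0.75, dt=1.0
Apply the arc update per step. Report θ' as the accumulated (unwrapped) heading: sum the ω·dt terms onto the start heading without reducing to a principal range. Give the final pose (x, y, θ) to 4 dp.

step 1: θ'=0.2854 (R=-3.0000) → pose (-1.2233, -0.7427, 0.2854)
step 2: θ'=2.5354 (R=1.1667) → pose (-0.8871, 1.3356, 2.5354)
step 3: θ'=1.7854 (R=-1.6667) → pose (-1.5659, 2.3504, 1.7854)

(-1.5659, 2.3504, 1.7854)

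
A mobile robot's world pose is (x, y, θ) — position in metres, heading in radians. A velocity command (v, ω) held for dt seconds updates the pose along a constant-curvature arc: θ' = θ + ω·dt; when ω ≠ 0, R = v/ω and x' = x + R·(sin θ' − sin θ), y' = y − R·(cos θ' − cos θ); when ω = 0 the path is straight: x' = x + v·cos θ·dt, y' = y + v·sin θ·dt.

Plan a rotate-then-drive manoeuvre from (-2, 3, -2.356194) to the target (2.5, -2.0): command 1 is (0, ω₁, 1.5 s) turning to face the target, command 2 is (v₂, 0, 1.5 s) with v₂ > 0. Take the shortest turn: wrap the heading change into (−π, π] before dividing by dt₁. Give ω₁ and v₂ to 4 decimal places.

ω₁ = 1.0121, v₂ = 4.4845

heading to target = atan2(-2−3, 2.5−-2) = -0.8380
Δθ = wrap(-0.8380 − -2.3562) = 1.5182; ω₁ = Δθ/dt₁ = 1.0121
distance = √((2.5−-2)² + (-2−3)²) = 6.7268; v₂ = distance/dt₂ = 4.4845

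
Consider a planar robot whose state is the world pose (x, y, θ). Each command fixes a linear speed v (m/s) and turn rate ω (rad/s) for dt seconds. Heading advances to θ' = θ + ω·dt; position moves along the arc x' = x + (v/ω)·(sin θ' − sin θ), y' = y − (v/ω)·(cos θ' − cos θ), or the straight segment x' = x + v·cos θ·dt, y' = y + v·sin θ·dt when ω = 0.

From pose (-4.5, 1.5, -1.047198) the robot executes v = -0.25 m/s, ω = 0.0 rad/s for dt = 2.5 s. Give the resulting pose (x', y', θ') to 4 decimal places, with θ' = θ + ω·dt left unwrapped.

(-4.8125, 2.0413, -1.0472)

θ' = -1.0472 + 0.0·2.5 = -1.0472
ω = 0 → straight: x' = -4.5 + -0.25·cos(-1.0472)·2.5 = -4.8125
y' = 1.5 + -0.25·sin(-1.0472)·2.5 = 2.0413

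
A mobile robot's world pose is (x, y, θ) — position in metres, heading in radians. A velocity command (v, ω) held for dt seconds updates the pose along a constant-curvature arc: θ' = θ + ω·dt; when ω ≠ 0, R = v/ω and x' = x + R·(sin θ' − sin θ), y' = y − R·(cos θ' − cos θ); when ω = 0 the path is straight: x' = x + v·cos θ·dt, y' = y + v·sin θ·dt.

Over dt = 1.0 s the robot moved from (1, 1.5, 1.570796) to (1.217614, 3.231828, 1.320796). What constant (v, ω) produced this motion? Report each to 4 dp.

v = 1.7500, ω = -0.2500

Δθ = 1.320796 − 1.570796 = -0.250000
ω = Δθ/dt = -0.250000/1.0 = -0.2500
R = −Δy/(cos θ' − cos θ) = -7.0000
v = R·ω = -7.0000·-0.2500 = 1.7500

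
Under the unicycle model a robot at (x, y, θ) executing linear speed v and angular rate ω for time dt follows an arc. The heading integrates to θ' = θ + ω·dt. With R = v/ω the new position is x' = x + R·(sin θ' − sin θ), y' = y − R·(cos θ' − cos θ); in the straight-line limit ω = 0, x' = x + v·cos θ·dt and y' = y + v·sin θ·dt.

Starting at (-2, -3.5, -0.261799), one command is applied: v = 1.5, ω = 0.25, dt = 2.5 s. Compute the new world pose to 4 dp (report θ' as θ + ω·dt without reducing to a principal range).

(1.6845, -3.3130, 0.3632)

θ' = -0.2618 + 0.25·2.5 = 0.3632
R = v/ω = 1.5/0.25 = 6.0000
x' = -2 + 6.0000·(sin 0.3632 − sin -0.2618) = 1.6845
y' = -3.5 − 6.0000·(cos 0.3632 − cos -0.2618) = -3.3130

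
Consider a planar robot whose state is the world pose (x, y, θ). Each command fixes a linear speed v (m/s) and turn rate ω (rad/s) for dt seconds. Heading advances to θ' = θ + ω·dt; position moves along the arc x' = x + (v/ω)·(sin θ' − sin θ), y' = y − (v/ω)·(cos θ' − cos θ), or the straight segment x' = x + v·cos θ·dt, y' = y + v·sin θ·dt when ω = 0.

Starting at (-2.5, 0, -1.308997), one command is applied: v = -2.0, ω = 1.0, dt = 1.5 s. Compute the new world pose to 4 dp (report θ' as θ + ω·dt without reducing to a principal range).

θ' = -1.3090 + 1.0·1.5 = 0.1910
R = v/ω = -2.0/1.0 = -2.0000
x' = -2.5 + -2.0000·(sin 0.1910 − sin -1.3090) = -4.8115
y' = 0 − -2.0000·(cos 0.1910 − cos -1.3090) = 1.4460

(-4.8115, 1.4460, 0.1910)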